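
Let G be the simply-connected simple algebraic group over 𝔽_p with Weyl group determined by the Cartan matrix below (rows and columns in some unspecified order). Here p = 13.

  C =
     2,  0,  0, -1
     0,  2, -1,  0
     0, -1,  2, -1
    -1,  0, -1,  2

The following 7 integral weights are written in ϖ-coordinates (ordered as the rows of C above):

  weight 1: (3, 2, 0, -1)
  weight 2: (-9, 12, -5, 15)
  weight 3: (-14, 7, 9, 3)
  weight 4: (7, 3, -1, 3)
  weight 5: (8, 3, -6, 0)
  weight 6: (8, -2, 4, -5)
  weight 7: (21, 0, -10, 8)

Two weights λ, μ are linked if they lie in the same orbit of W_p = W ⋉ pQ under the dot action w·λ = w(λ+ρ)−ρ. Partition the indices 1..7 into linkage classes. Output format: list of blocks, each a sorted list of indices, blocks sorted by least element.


C ↔ A_4 under row/col permutation; |W(A_4)| = 120.

Folding the 7 weights λ_j+ρ into Ā_13 (reps in the given 4-coord order):

  [1] (4, 3, 1, 0);  [2] (4, 3, 1, 0);  [3] (5, 1, 0, 4);  [4] (5, 1, 0, 4);  [5] (5, 1, 0, 4);  [6] (5, 1, 0, 4);  [7] (5, 1, 0, 4)

These 7 weights hit 2 W_13-dot-orbits; sizes (2, 5):

[[1, 2], [3, 4, 5, 6, 7]]


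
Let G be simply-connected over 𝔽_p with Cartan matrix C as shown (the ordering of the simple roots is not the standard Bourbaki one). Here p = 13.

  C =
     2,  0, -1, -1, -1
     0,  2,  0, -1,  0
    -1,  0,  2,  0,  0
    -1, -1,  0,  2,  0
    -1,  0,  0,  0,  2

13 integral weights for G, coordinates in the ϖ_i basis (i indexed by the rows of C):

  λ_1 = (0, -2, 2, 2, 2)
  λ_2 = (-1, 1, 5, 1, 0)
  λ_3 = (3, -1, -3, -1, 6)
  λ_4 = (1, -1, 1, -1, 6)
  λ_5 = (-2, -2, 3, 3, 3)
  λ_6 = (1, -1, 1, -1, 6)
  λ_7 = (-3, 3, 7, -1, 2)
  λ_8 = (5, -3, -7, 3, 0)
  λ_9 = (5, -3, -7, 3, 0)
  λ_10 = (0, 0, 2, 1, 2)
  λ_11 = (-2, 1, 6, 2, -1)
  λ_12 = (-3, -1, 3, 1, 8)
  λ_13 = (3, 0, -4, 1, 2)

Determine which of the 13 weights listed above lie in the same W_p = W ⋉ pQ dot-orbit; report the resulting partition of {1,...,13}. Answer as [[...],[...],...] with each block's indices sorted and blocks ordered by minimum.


Dynkin diagram of C (from the 8 off-diagonal −1 entries): D_5.

Ā_13 reps of the 13 weights (D_5, coords as presented):

  [1] (1, 1, 3, 2, 3) · [2] (0, 2, 6, 2, 1) · [3] (2, 0, 2, 0, 7) · [4] (2, 0, 2, 0, 7) · [5] (1, 1, 3, 2, 3) · [6] (2, 0, 2, 0, 7) · [7] (0, 2, 6, 2, 1) · [8] (0, 2, 6, 2, 1) · [9] (0, 2, 6, 2, 1) · [10] (1, 1, 3, 2, 3) · [11] (0, 2, 6, 2, 1) · [12] (2, 0, 2, 0, 7) · [13] (1, 1, 3, 2, 3)

The 13 indices split into 3 linkage classes (same alcove rep ⇔ same W_13-dot-orbit):

[[1, 5, 10, 13], [2, 7, 8, 9, 11], [3, 4, 6, 12]]


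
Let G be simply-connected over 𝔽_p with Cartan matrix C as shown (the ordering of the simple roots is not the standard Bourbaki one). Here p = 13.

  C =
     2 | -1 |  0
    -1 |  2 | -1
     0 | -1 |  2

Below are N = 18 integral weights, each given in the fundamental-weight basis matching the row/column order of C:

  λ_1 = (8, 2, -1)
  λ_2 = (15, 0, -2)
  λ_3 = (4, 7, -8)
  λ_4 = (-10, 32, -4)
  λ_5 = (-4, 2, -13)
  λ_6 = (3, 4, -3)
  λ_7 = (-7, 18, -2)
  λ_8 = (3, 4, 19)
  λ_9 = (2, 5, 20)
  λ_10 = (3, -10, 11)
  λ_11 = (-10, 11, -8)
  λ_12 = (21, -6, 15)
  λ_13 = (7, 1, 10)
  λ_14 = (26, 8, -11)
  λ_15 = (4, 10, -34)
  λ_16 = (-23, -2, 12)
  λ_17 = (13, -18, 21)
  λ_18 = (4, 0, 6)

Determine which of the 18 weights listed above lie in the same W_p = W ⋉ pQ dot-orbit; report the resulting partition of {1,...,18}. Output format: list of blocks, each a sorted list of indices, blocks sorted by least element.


Cartan matrix: type A_3 (|W|=24); un-permuting the 3 rows.

Ā_13 reps of the 18 weights (A_3, coords as presented):

  λ_1+ρ ↦ (9, 3, 0)
  λ_2+ρ ↦ (9, 3, 0)
  λ_3+ρ ↦ (5, 1, 7)
  λ_4+ρ ↦ (4, 3, 2)
  λ_5+ρ ↦ (9, 3, 0)
  λ_6+ρ ↦ (4, 3, 2)
  λ_7+ρ ↦ (0, 7, 5)
  λ_8+ρ ↦ (5, 4, 3)
  λ_9+ρ ↦ (5, 4, 3)
  λ_10+ρ ↦ (5, 4, 3)
  λ_11+ρ ↦ (5, 4, 3)
  λ_12+ρ ↦ (4, 3, 2)
  λ_13+ρ ↦ (0, 2, 3)
  λ_14+ρ ↦ (9, 3, 0)
  λ_15+ρ ↦ (4, 3, 2)
  λ_16+ρ ↦ (9, 3, 0)
  λ_17+ρ ↦ (5, 4, 3)
  λ_18+ρ ↦ (5, 1, 7)

The 18 indices split into 6 linkage classes (same alcove rep ⇔ same W_13-dot-orbit):

[[1, 2, 5, 14, 16], [3, 18], [4, 6, 12, 15], [7], [8, 9, 10, 11, 17], [13]]


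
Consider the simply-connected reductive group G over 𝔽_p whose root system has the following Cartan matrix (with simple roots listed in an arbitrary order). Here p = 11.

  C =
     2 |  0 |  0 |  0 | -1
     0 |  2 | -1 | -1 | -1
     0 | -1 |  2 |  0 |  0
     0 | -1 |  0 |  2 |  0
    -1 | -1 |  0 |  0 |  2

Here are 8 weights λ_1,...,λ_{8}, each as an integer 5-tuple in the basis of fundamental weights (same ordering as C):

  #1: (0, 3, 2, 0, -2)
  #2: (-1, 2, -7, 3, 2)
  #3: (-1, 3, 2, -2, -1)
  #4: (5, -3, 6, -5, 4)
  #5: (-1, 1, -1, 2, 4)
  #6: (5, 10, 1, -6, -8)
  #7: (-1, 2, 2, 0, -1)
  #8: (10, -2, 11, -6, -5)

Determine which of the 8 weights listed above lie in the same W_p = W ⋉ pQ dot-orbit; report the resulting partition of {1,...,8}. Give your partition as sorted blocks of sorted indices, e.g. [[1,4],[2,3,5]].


D_5 Cartan matrix, 5 simple roots permuted; ρ=(1,1,1,1,1).

W_11-reps of the 8 weights in Ā_11 (same 5-coord order as C):

    1: (0, 3, 3, 1, 0)
    2: (0, 3, 3, 1, 0)
    3: (0, 3, 3, 1, 0)
    4: (1, 1, 0, 1, 3)
    5: (1, 1, 0, 3, 0)
    6: (1, 1, 0, 3, 0)
    7: (0, 3, 3, 1, 0)
    8: (1, 1, 0, 3, 0)

Linkage partition of the 8 weights (3 classes, p=11):

[[1, 2, 3, 7], [4], [5, 6, 8]]


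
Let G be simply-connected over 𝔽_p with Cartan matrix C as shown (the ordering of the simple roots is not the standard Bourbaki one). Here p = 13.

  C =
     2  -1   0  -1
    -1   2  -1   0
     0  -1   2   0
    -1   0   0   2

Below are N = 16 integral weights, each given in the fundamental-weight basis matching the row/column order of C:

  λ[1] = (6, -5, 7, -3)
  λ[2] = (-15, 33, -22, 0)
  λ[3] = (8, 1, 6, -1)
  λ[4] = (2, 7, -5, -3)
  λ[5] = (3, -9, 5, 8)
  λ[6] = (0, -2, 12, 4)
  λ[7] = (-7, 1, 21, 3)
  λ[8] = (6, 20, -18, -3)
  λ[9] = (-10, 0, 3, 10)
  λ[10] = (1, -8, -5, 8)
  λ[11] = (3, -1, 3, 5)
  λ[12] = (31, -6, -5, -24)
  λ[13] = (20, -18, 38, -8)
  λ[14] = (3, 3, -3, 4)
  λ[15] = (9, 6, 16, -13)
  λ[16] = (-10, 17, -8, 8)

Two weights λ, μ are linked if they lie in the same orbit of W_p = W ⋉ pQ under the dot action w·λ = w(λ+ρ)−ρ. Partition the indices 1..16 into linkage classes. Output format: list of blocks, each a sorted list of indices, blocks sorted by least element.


Dynkin diagram of C (from the 6 off-diagonal −1 entries): A_4.

Folding the 16 weights λ_j+ρ into Ā_13 (reps in the given 4-coord order):

  λ_1+ρ ↦ (1, 4, 4, 2)
  λ_2+ρ ↦ (0, 1, 7, 0)
  λ_3+ρ ↦ (4, 2, 2, 5)
  λ_4+ρ ↦ (1, 4, 4, 2)
  λ_5+ρ ↦ (4, 2, 2, 5)
  λ_6+ρ ↦ (0, 1, 7, 0)
  λ_7+ρ ↦ (4, 5, 2, 0)
  λ_8+ρ ↦ (4, 2, 2, 5)
  λ_9+ρ ↦ (1, 4, 4, 2)
  λ_10+ρ ↦ (4, 5, 2, 0)
  λ_11+ρ ↦ (4, 0, 3, 5)
  λ_12+ρ ↦ (4, 0, 3, 5)
  λ_13+ρ ↦ (4, 0, 3, 5)
  λ_14+ρ ↦ (4, 2, 2, 5)
  λ_15+ρ ↦ (1, 4, 4, 2)
  λ_16+ρ ↦ (4, 2, 2, 5)

5 distinct reps among the 16 weights ⇒ 5 W_13-linkage classes:

[[1, 4, 9, 15], [2, 6], [3, 5, 8, 14, 16], [7, 10], [11, 12, 13]]


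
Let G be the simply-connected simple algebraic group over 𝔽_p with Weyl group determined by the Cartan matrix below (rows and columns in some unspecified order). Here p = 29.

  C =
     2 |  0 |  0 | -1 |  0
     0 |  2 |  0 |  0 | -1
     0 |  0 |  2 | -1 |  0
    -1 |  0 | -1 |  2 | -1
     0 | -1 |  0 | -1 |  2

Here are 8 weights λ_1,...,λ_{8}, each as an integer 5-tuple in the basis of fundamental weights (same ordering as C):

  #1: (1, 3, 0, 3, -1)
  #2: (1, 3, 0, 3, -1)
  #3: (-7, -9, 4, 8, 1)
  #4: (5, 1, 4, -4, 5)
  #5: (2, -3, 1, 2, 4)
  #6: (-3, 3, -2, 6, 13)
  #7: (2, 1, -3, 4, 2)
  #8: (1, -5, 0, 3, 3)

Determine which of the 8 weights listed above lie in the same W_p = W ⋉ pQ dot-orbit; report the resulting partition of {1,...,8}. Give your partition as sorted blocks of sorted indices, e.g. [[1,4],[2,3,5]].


Type D_5, rank 5, |W|=1920; reorder rows/cols to standard.

Each λ_j+ρ reduced to Ā_29; 5-tuples below use C's row order:

    [1] (2, 4, 1, 4, 0)
    [2] (2, 4, 1, 4, 0)
    [3] (3, 2, 2, 3, 3)
    [4] (3, 2, 2, 3, 3)
    [5] (3, 2, 2, 3, 3)
    [6] (2, 4, 1, 4, 0)
    [7] (3, 2, 2, 3, 3)
    [8] (2, 4, 1, 4, 0)

These 8 weights hit 2 W_29-dot-orbits; sizes (4, 4):

[[1, 2, 6, 8], [3, 4, 5, 7]]


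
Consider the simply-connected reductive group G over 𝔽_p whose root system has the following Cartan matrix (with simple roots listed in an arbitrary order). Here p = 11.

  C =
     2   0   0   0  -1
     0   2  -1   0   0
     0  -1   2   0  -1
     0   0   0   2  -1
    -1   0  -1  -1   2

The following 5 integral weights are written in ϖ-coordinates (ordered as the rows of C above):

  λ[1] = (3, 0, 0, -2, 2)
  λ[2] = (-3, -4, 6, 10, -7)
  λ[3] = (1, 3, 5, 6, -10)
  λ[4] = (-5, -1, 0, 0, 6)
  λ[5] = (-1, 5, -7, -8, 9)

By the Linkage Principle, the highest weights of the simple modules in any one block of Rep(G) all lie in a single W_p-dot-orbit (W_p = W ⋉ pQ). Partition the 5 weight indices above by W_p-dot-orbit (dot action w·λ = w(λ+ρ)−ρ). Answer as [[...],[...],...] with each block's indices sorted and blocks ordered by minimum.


Type D_5, rank 5, |W|=1920; reorder rows/cols to standard.

Alcove-folded reps (p=11, 5 weights, presented ϖ-order):

  λ_1 → (4, 1, 0, 1, 2)
  λ_2 → (4, 1, 0, 1, 2)
  λ_3 → (4, 1, 0, 1, 2)
  λ_4 → (4, 1, 0, 1, 2)
  λ_5 → (3, 0, 1, 4, 0)

2 distinct reps among the 5 weights ⇒ 2 W_11-linkage classes:

[[1, 2, 3, 4], [5]]


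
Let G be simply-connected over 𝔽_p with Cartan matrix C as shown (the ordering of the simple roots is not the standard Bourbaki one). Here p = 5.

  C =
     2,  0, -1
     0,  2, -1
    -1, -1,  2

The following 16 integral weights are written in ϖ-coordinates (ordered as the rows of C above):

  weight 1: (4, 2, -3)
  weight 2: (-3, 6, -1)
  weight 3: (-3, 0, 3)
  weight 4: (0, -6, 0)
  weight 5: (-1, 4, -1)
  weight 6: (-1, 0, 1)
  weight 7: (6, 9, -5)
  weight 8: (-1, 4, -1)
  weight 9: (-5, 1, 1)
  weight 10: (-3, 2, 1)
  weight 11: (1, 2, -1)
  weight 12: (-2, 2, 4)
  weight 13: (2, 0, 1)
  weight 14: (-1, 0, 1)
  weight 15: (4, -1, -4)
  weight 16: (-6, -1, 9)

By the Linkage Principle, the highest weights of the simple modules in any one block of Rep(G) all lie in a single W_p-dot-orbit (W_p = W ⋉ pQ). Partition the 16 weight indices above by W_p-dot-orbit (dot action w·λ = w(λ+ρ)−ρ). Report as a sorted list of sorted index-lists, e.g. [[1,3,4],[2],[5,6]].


Dynkin diagram of C (from the 4 off-diagonal −1 entries): A_3.

λ_j+ρ reflected into Ā_5 (⟨·,θ^∨⟩≤5); 3-tuples as given:

  λ_1 → (2, 0, 2)
  λ_2 → (2, 3, 0)
  λ_3 → (2, 1, 2)
  λ_4 → (3, 1, 1)
  λ_5 → (0, 5, 0)
  λ_6 → (0, 1, 2)
  λ_7 → (2, 1, 2)
  λ_8 → (0, 5, 0)
  λ_9 → (2, 0, 2)
  λ_10 → (2, 3, 0)
  λ_11 → (2, 3, 0)
  λ_12 → (2, 0, 2)
  λ_13 → (2, 0, 2)
  λ_14 → (0, 1, 2)
  λ_15 → (2, 3, 0)
  λ_16 → (0, 5, 0)

The 16 indices split into 6 linkage classes (same alcove rep ⇔ same W_5-dot-orbit):

[[1, 9, 12, 13], [2, 10, 11, 15], [3, 7], [4], [5, 8, 16], [6, 14]]


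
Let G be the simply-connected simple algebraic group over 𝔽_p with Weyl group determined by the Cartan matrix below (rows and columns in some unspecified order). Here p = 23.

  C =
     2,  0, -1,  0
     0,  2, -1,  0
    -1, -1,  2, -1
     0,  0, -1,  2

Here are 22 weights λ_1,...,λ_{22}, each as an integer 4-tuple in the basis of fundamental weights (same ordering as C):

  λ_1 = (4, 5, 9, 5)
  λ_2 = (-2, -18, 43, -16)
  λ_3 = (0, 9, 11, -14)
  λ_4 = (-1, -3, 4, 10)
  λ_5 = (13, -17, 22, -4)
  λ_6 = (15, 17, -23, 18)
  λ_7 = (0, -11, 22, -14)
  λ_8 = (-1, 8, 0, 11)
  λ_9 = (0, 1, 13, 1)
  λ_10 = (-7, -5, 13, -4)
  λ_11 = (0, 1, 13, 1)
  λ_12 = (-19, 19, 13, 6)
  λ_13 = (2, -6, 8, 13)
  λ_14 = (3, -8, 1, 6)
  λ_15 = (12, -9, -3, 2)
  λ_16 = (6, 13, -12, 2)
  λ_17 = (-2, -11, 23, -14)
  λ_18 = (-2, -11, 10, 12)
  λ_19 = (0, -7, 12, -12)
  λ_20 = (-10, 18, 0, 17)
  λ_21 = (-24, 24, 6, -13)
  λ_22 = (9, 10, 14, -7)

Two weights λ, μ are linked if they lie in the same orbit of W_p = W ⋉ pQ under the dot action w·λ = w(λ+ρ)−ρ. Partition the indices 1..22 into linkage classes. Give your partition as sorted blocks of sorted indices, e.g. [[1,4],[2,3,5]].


Cartan matrix: type D_4 (|W|=192); un-permuting the 4 rows.

Folding the 22 weights λ_j+ρ into Ā_23 (reps in the given 4-coord order):

  λ_1 → (1, 2, 4, 2);  λ_2 → (11, 5, 1, 3);  λ_3 → (0, 9, 1, 12);  λ_4 → (0, 2, 3, 11);  λ_5 → (0, 2, 3, 11);  λ_6 → (6, 4, 1, 3);  λ_7 → (0, 9, 1, 12);  λ_8 → (0, 9, 1, 12);  λ_9 → (1, 2, 4, 2);  λ_10 → (6, 4, 1, 3);  λ_11 → (1, 2, 4, 2);  λ_12 → (0, 2, 3, 11);  λ_13 → (0, 2, 3, 11);  λ_14 → (1, 2, 4, 2);  λ_15 → (3, 2, 1, 7);  λ_16 → (3, 2, 1, 7);  λ_17 → (0, 9, 1, 12);  λ_18 → (0, 9, 1, 12);  λ_19 → (3, 2, 1, 7);  λ_20 → (6, 4, 1, 3);  λ_21 → (0, 2, 3, 11);  λ_22 → (3, 2, 1, 7)

These 22 weights hit 6 W_23-dot-orbits; sizes (4, 1, 5, 5, 3, 4):

[[1, 9, 11, 14], [2], [3, 7, 8, 17, 18], [4, 5, 12, 13, 21], [6, 10, 20], [15, 16, 19, 22]]


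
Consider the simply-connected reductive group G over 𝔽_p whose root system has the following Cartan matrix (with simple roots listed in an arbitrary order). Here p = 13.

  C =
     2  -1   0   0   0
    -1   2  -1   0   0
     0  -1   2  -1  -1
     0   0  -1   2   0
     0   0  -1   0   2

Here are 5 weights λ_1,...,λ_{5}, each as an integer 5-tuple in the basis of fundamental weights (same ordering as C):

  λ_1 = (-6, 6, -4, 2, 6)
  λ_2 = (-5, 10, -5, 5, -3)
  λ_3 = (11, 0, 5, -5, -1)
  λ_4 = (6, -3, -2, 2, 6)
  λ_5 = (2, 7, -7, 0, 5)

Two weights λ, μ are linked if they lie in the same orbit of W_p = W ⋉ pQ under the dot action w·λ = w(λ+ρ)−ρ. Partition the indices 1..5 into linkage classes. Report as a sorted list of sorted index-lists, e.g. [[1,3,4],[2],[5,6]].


Type D_5, rank 5, |W|=1920; reorder rows/cols to standard.

λ_j+ρ reflected into Ā_13 (⟨·,θ^∨⟩≤13); 5-tuples as given:

  1: (4, 0, 2, 0, 4)
  2: (4, 0, 2, 0, 4)
  3: (4, 0, 2, 0, 4)
  4: (4, 0, 2, 0, 4)
  5: (3, 1, 1, 5, 0)

Partition of {1..5} into 2 W_13-dot-orbits:

[[1, 2, 3, 4], [5]]


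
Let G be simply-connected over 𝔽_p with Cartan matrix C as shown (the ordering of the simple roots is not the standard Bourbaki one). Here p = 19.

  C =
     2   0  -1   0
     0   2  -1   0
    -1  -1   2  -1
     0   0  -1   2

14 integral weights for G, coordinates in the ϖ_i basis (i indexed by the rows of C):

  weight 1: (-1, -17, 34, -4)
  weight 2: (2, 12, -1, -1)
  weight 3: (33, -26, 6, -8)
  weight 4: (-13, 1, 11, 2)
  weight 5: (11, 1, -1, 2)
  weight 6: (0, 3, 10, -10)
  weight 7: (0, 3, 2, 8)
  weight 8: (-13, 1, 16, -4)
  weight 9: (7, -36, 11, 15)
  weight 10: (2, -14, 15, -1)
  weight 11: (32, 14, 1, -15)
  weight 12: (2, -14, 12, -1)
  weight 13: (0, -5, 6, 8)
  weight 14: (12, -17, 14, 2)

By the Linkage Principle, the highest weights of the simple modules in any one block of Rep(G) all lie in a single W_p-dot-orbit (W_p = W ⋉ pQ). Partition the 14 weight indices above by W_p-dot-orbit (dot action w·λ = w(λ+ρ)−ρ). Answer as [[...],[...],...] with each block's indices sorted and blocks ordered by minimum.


D_4 Cartan matrix, 4 simple roots permuted; ρ=(1,1,1,1).

Each λ_j+ρ reduced to Ā_19; 4-tuples below use C's row order:

  λ_1 → (3, 13, 0, 0)
  λ_2 → (3, 13, 0, 0)
  λ_3 → (0, 9, 3, 3)
  λ_4 → (12, 2, 0, 3)
  λ_5 → (12, 2, 0, 3)
  λ_6 → (1, 4, 2, 9)
  λ_7 → (1, 4, 2, 9)
  λ_8 → (12, 2, 0, 3)
  λ_9 → (1, 4, 2, 9)
  λ_10 → (3, 13, 0, 0)
  λ_11 → (12, 2, 0, 3)
  λ_12 → (3, 13, 0, 0)
  λ_13 → (1, 4, 2, 9)
  λ_14 → (1, 4, 2, 9)

4 distinct reps among the 14 weights ⇒ 4 W_19-linkage classes:

[[1, 2, 10, 12], [3], [4, 5, 8, 11], [6, 7, 9, 13, 14]]


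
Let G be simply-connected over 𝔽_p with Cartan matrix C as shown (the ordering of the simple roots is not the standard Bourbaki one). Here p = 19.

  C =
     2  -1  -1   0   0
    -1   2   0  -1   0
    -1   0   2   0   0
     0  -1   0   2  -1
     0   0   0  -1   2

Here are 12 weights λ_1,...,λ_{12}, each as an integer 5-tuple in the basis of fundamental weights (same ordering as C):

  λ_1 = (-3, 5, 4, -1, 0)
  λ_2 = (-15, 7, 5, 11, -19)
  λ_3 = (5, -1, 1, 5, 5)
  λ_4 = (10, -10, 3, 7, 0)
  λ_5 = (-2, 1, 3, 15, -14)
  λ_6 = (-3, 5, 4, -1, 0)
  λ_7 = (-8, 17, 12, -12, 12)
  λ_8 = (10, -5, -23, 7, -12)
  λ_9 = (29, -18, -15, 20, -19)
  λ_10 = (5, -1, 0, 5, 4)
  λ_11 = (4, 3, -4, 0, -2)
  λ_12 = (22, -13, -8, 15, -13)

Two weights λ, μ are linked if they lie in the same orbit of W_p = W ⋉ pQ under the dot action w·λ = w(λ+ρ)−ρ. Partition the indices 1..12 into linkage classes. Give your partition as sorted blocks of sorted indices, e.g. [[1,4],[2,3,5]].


Type A_5, rank 5, |W|=720; reorder rows/cols to standard.

Folding the 12 weights λ_j+ρ into Ā_19 (reps in the given 5-coord order):

    [1] (2, 4, 3, 0, 1)
    [2] (6, 0, 1, 6, 5)
    [3] (6, 0, 1, 6, 5)
    [4] (2, 8, 4, 1, 0)
    [5] (1, 1, 1, 3, 11)
    [6] (2, 4, 3, 0, 1)
    [7] (6, 0, 1, 6, 5)
    [8] (3, 4, 1, 4, 4)
    [9] (1, 1, 1, 3, 11)
    [10] (6, 0, 1, 6, 5)
    [11] (2, 4, 3, 0, 1)
    [12] (3, 4, 1, 4, 4)

The 12 indices split into 5 linkage classes (same alcove rep ⇔ same W_19-dot-orbit):

[[1, 6, 11], [2, 3, 7, 10], [4], [5, 9], [8, 12]]


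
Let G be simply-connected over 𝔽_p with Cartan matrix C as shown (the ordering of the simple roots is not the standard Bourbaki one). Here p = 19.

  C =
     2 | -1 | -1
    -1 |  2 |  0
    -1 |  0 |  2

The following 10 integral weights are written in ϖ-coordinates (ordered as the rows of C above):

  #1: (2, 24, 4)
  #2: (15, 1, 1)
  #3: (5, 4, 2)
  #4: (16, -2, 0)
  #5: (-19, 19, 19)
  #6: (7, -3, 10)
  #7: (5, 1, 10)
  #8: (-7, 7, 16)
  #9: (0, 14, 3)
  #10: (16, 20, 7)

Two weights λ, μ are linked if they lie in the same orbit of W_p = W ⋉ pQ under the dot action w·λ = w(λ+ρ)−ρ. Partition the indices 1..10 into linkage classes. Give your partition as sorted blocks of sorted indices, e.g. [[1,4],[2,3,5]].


Root system A_3: the 3×3 matrix C matches after relabeling.

Each λ_j+ρ reduced to Ā_19; 3-tuples below use C's row order:

  1: (6, 5, 3)
  2: (16, 1, 1)
  3: (6, 5, 3)
  4: (16, 1, 1)
  5: (16, 1, 1)
  6: (6, 2, 11)
  7: (6, 2, 11)
  8: (6, 2, 11)
  9: (1, 14, 3)
  10: (6, 2, 11)

The 10 indices split into 4 linkage classes (same alcove rep ⇔ same W_19-dot-orbit):

[[1, 3], [2, 4, 5], [6, 7, 8, 10], [9]]


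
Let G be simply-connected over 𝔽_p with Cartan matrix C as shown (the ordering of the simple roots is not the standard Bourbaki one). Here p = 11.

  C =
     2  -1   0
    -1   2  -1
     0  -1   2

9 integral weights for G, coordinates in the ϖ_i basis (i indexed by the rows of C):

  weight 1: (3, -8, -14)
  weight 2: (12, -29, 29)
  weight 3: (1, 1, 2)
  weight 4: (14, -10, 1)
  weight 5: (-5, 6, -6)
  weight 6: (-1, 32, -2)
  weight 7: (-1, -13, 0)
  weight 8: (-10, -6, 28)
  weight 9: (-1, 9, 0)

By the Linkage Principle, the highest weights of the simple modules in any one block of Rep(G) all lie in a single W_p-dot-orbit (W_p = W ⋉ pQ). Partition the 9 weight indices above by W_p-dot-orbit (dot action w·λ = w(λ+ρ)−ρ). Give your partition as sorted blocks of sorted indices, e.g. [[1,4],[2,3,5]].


Root system A_3: the 3×3 matrix C matches after relabeling.

Folding the 9 weights λ_j+ρ into Ā_11 (reps in the given 3-coord order):

  1: (2, 2, 3)
  2: (2, 2, 3)
  3: (2, 2, 3)
  4: (2, 2, 3)
  5: (2, 2, 3)
  6: (0, 10, 1)
  7: (0, 10, 1)
  8: (4, 3, 2)
  9: (0, 10, 1)

Linkage partition of the 9 weights (3 classes, p=11):

[[1, 2, 3, 4, 5], [6, 7, 9], [8]]


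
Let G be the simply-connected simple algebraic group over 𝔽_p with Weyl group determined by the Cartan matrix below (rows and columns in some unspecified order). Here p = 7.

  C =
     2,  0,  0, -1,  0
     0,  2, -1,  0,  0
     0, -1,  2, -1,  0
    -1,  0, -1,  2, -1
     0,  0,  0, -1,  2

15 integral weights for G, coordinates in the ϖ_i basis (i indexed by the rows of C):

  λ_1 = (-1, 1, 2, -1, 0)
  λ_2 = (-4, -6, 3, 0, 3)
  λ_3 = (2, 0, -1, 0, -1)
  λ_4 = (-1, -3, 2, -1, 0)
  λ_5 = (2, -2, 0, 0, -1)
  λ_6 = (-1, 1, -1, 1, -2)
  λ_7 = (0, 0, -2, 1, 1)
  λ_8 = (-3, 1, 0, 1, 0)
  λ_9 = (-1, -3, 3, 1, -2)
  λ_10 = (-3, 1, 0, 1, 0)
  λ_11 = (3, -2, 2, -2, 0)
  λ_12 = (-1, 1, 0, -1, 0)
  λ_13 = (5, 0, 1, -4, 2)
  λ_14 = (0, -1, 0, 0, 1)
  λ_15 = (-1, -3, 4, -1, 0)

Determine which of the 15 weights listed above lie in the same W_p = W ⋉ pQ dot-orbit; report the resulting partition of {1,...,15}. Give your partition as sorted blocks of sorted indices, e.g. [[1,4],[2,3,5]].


Root system D_5: the 5×5 matrix C matches after relabeling.

W_7-reps of the 15 weights in Ā_7 (same 5-coord order as C):

  [1] (0, 2, 1, 0, 1)
  [2] (0, 2, 0, 1, 1)
  [3] (3, 1, 0, 1, 0)
  [4] (0, 2, 1, 0, 1)
  [5] (3, 1, 0, 1, 0)
  [6] (0, 2, 0, 1, 1)
  [7] (1, 0, 1, 1, 2)
  [8] (2, 2, 1, 0, 1)
  [9] (0, 2, 0, 1, 1)
  [10] (2, 2, 1, 0, 1)
  [11] (3, 1, 0, 1, 0)
  [12] (0, 2, 1, 0, 1)
  [13] (3, 1, 0, 1, 0)
  [14] (1, 0, 1, 1, 2)
  [15] (0, 2, 1, 0, 1)

Grouping the 15 weights by Ā_7-representative: 5 linkage classes.

[[1, 4, 12, 15], [2, 6, 9], [3, 5, 11, 13], [7, 14], [8, 10]]


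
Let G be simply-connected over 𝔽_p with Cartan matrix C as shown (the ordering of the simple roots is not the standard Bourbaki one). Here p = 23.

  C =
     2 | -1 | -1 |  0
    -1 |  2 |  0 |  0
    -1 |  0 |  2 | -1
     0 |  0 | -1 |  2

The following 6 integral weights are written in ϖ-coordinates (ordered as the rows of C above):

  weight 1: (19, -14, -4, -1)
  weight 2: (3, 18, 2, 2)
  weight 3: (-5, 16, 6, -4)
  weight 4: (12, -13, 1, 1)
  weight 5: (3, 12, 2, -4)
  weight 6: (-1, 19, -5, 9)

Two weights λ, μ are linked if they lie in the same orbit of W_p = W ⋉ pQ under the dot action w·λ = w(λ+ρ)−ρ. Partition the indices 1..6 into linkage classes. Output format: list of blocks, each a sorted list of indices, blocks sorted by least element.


A_4 Cartan matrix, 4 simple roots permuted; ρ=(1,1,1,1).

W_23-reps of the 6 weights in Ā_23 (same 4-coord order as C):

  [1] (4, 13, 0, 3);  [2] (4, 13, 0, 3);  [3] (4, 13, 0, 3);  [4] (1, 12, 2, 2);  [5] (4, 13, 0, 3);  [6] (4, 13, 0, 3)

The 6 indices split into 2 linkage classes (same alcove rep ⇔ same W_23-dot-orbit):

[[1, 2, 3, 5, 6], [4]]


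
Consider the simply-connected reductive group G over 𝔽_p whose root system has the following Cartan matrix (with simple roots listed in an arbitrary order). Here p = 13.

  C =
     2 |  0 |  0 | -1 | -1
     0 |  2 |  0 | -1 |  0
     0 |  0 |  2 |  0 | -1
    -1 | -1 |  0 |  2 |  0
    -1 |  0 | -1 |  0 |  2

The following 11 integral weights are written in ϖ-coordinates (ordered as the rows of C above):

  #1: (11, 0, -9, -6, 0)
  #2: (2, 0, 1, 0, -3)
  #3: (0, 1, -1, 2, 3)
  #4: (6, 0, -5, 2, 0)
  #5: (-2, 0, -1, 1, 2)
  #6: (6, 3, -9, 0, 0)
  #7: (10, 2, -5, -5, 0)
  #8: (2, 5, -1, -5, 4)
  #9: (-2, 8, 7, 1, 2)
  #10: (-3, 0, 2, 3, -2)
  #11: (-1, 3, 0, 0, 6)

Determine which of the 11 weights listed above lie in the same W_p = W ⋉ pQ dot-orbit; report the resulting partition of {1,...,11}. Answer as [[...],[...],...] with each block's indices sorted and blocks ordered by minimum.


Dynkin diagram of C (from the 8 off-diagonal −1 entries): A_5.

λ_j+ρ reflected into Ā_13 (⟨·,θ^∨⟩≤13); 5-tuples as given:

  λ_1 → (0, 4, 1, 1, 7);  λ_2 → (1, 1, 0, 1, 2);  λ_3 → (1, 2, 0, 3, 4);  λ_4 → (4, 1, 1, 3, 3);  λ_5 → (1, 1, 0, 1, 2);  λ_6 → (0, 4, 1, 1, 7);  λ_7 → (4, 1, 1, 3, 3);  λ_8 → (1, 2, 0, 3, 4);  λ_9 → (1, 1, 0, 1, 2);  λ_10 → (1, 1, 0, 1, 2);  λ_11 → (0, 4, 1, 1, 7)

These 11 weights hit 4 W_13-dot-orbits; sizes (3, 4, 2, 2):

[[1, 6, 11], [2, 5, 9, 10], [3, 8], [4, 7]]


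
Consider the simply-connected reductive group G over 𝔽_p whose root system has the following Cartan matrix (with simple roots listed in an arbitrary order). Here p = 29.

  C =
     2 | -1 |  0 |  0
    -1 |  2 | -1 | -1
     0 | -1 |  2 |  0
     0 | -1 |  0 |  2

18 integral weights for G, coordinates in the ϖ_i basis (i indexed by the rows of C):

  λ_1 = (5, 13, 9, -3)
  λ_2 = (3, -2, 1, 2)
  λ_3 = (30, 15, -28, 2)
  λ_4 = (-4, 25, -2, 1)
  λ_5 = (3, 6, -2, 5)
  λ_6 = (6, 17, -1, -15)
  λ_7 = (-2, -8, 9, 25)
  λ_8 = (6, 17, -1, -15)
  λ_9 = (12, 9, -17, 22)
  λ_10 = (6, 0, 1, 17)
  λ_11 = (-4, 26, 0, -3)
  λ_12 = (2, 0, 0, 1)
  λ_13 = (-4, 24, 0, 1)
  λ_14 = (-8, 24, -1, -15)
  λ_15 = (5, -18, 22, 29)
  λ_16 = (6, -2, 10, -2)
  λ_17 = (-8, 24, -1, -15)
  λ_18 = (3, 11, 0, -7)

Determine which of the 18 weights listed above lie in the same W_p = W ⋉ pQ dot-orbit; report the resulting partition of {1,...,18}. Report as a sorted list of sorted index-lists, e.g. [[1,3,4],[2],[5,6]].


Root system D_4: the 4×4 matrix C matches after relabeling.

λ_j+ρ reflected into Ā_29 (⟨·,θ^∨⟩≤29); 4-tuples as given:

  λ_1+ρ ↦ (5, 1, 9, 1) · λ_2+ρ ↦ (3, 1, 1, 2) · λ_3+ρ ↦ (2, 6, 2, 10) · λ_4+ρ ↦ (3, 1, 1, 2) · λ_5+ρ ↦ (4, 6, 1, 6) · λ_6+ρ ↦ (7, 4, 0, 14) · λ_7+ρ ↦ (7, 1, 2, 18) · λ_8+ρ ↦ (7, 4, 0, 14) · λ_9+ρ ↦ (4, 6, 1, 6) · λ_10+ρ ↦ (7, 1, 2, 18) · λ_11+ρ ↦ (3, 1, 1, 2) · λ_12+ρ ↦ (3, 1, 1, 2) · λ_13+ρ ↦ (3, 1, 1, 2) · λ_14+ρ ↦ (7, 4, 0, 14) · λ_15+ρ ↦ (4, 6, 1, 6) · λ_16+ρ ↦ (5, 1, 9, 1) · λ_17+ρ ↦ (7, 4, 0, 14) · λ_18+ρ ↦ (4, 6, 1, 6)

These 18 weights hit 6 W_29-dot-orbits; sizes (2, 5, 1, 4, 4, 2):

[[1, 16], [2, 4, 11, 12, 13], [3], [5, 9, 15, 18], [6, 8, 14, 17], [7, 10]]


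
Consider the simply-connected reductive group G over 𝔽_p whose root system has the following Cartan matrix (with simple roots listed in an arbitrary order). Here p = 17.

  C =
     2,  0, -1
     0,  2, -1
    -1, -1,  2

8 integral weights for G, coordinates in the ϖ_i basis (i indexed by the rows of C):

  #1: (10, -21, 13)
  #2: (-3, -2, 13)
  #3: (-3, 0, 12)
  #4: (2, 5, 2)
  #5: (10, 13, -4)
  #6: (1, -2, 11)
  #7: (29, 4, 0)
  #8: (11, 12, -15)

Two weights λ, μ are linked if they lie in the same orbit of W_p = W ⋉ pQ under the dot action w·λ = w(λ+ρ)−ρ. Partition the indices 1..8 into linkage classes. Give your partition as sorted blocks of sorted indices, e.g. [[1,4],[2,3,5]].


C ↔ A_3 under row/col permutation; |W(A_3)| = 24.

Folding the 8 weights λ_j+ρ into Ā_17 (reps in the given 3-coord order):

  λ_1 → (3, 6, 3) · λ_2 → (2, 1, 11) · λ_3 → (2, 1, 11) · λ_4 → (3, 6, 3) · λ_5 → (3, 6, 3) · λ_6 → (2, 1, 11) · λ_7 → (2, 1, 11) · λ_8 → (2, 1, 11)

The 8 indices split into 2 linkage classes (same alcove rep ⇔ same W_17-dot-orbit):

[[1, 4, 5], [2, 3, 6, 7, 8]]


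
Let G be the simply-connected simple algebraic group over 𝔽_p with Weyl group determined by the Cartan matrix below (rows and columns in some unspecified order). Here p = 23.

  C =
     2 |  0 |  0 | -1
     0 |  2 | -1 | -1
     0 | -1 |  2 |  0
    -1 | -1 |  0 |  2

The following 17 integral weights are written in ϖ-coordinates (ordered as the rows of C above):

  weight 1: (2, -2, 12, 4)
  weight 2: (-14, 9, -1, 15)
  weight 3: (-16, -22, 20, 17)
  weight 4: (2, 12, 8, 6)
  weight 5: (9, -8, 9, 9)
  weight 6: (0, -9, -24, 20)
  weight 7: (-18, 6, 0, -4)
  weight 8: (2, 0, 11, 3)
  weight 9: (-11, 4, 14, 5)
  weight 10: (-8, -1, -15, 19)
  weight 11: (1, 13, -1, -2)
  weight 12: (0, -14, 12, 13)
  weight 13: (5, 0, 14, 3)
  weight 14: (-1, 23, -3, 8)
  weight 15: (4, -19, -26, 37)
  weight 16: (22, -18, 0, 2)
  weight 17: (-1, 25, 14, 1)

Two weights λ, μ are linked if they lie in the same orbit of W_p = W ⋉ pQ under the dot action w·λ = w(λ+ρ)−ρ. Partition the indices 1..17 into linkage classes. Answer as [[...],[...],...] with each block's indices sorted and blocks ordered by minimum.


C ↔ A_4 under row/col permutation; |W(A_4)| = 120.

Folding the 17 weights λ_j+ρ into Ā_23 (reps in the given 4-coord order):

    [1] (3, 1, 12, 4)
    [2] (10, 7, 3, 3)
    [3] (3, 3, 0, 15)
    [4] (6, 13, 0, 1)
    [5] (10, 7, 3, 3)
    [6] (1, 13, 0, 1)
    [7] (3, 1, 12, 4)
    [8] (3, 1, 12, 4)
    [9] (3, 1, 12, 4)
    [10] (6, 13, 0, 1)
    [11] (1, 13, 0, 1)
    [12] (1, 13, 0, 1)
    [13] (3, 1, 12, 4)
    [14] (1, 13, 0, 1)
    [15] (3, 3, 0, 15)
    [16] (6, 13, 0, 1)
    [17] (3, 3, 0, 15)

Grouping the 17 weights by Ā_23-representative: 5 linkage classes.

[[1, 7, 8, 9, 13], [2, 5], [3, 15, 17], [4, 10, 16], [6, 11, 12, 14]]


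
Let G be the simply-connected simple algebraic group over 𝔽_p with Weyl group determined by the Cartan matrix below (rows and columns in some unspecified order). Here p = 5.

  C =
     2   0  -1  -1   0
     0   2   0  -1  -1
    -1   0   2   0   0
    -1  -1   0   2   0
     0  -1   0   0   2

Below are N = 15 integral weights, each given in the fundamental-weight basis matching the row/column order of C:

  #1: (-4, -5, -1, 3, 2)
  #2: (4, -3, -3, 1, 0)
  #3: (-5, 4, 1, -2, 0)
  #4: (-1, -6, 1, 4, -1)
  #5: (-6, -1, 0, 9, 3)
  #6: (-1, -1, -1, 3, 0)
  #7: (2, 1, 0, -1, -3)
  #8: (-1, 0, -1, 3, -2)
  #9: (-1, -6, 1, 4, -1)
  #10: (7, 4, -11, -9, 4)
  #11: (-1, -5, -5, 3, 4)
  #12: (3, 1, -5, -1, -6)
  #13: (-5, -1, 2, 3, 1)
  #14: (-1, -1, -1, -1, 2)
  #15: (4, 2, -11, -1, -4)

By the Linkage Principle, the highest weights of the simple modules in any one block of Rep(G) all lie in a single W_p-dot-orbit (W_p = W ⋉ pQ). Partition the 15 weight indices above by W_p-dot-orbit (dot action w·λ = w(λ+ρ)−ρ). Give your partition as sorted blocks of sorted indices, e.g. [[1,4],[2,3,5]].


Cartan matrix: type A_5 (|W|=720); un-permuting the 5 rows.

Each λ_j+ρ reduced to Ā_5; 5-tuples below use C's row order:

  [1] (3, 0, 0, 0, 1)
  [2] (3, 0, 0, 0, 1)
  [3] (2, 0, 0, 2, 0)
  [4] (0, 0, 0, 0, 3)
  [5] (0, 0, 0, 4, 1)
  [6] (0, 0, 0, 4, 1)
  [7] (3, 0, 0, 0, 1)
  [8] (0, 0, 0, 4, 1)
  [9] (0, 0, 0, 0, 3)
  [10] (0, 0, 0, 0, 3)
  [11] (0, 0, 0, 4, 1)
  [12] (3, 0, 0, 0, 1)
  [13] (3, 0, 0, 0, 1)
  [14] (0, 0, 0, 0, 3)
  [15] (0, 0, 0, 0, 3)

The 15 indices split into 4 linkage classes (same alcove rep ⇔ same W_5-dot-orbit):

[[1, 2, 7, 12, 13], [3], [4, 9, 10, 14, 15], [5, 6, 8, 11]]


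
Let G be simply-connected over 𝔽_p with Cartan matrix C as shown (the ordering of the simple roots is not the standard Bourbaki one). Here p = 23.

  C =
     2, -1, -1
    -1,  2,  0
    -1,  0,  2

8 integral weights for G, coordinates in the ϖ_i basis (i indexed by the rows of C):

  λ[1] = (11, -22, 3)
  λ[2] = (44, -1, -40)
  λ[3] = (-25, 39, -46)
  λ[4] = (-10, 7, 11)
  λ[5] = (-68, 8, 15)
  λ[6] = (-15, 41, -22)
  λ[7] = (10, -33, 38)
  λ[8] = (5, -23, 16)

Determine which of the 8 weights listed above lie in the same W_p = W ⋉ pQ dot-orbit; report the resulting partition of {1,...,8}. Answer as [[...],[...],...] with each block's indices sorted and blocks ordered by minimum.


A_3 Cartan matrix, 3 simple roots permuted; ρ=(1,1,1).

Ā_23 reps of the 8 weights (A_3, coords as presented):

  1: (4, 12, 5) · 2: (16, 6, 1) · 3: (16, 6, 1) · 4: (8, 1, 3) · 5: (4, 12, 5) · 6: (4, 12, 5) · 7: (4, 12, 5) · 8: (16, 6, 1)

The 8 indices split into 3 linkage classes (same alcove rep ⇔ same W_23-dot-orbit):

[[1, 5, 6, 7], [2, 3, 8], [4]]


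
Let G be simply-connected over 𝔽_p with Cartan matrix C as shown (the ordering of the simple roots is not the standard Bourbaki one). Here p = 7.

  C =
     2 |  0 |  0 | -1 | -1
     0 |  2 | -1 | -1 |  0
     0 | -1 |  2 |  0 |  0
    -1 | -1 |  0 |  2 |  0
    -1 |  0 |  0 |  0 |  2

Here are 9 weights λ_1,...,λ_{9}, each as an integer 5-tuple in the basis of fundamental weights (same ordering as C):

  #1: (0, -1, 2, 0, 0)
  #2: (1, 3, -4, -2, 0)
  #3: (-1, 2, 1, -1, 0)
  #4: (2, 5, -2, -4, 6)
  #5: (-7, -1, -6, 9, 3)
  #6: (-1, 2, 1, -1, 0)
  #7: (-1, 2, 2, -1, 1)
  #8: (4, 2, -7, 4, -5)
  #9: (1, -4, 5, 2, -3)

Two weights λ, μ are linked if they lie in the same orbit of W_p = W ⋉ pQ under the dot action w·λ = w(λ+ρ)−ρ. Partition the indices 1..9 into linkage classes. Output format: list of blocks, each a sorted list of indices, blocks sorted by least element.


A_5 Cartan matrix, 5 simple roots permuted; ρ=(1,1,1,1,1).

Folding the 9 weights λ_j+ρ into Ā_7 (reps in the given 5-coord order):

  λ_1+ρ ↦ (1, 0, 3, 1, 1);  λ_2+ρ ↦ (1, 0, 3, 1, 1);  λ_3+ρ ↦ (0, 3, 2, 0, 1);  λ_4+ρ ↦ (0, 3, 2, 0, 1);  λ_5+ρ ↦ (2, 1, 2, 1, 0);  λ_6+ρ ↦ (0, 3, 2, 0, 1);  λ_7+ρ ↦ (0, 3, 2, 0, 1);  λ_8+ρ ↦ (1, 0, 3, 1, 1);  λ_9+ρ ↦ (0, 3, 2, 0, 1)

These 9 weights hit 3 W_7-dot-orbits; sizes (3, 5, 1):

[[1, 2, 8], [3, 4, 6, 7, 9], [5]]


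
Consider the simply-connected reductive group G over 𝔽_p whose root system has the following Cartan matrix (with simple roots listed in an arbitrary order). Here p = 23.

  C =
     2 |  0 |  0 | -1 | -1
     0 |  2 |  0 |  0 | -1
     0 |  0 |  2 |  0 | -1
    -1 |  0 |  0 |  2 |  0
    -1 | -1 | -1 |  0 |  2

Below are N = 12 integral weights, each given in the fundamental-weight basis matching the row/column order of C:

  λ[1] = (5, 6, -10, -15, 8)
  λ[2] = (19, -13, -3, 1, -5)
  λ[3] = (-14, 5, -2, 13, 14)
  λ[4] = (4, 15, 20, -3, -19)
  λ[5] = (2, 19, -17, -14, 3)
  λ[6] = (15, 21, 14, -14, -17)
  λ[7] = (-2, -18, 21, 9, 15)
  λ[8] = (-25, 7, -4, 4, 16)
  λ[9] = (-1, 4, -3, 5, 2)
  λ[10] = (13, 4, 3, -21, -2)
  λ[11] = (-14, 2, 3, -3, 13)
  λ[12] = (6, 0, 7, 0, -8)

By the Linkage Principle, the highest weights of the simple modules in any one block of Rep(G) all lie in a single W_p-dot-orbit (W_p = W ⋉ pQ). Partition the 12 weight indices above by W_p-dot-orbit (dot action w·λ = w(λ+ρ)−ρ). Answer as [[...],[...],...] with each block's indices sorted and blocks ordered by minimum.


Dynkin diagram of C (from the 8 off-diagonal −1 entries): D_5.

Folding the 12 weights λ_j+ρ into Ā_23 (reps in the given 5-coord order):

  1: (0, 1, 1, 6, 7);  2: (2, 2, 12, 0, 2);  3: (0, 6, 1, 1, 1);  4: (1, 2, 3, 13, 1);  5: (1, 2, 6, 8, 1);  6: (0, 6, 1, 1, 1);  7: (0, 6, 1, 1, 1);  8: (1, 2, 3, 13, 1);  9: (0, 5, 2, 6, 1);  10: (1, 2, 3, 13, 1);  11: (1, 2, 3, 13, 1);  12: (0, 6, 1, 1, 1)

These 12 weights hit 6 W_23-dot-orbits; sizes (1, 1, 4, 4, 1, 1):

[[1], [2], [3, 6, 7, 12], [4, 8, 10, 11], [5], [9]]


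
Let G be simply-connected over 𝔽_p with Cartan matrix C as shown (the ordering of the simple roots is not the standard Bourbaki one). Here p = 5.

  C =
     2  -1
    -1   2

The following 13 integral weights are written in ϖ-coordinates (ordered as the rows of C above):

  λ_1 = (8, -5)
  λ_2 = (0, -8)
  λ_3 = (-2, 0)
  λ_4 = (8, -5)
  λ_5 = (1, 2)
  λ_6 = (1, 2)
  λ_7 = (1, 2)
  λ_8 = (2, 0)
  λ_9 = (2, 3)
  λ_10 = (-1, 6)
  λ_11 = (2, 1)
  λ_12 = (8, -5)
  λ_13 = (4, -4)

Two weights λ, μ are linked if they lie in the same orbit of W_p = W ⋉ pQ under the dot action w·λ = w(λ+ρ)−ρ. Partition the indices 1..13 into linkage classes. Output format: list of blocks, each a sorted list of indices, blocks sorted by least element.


A_2 Cartan matrix, 2 simple roots permuted; ρ=(1,1).

Ā_5 reps of the 13 weights (A_2, coords as presented):

  λ_1+ρ ↦ (1, 0)
  λ_2+ρ ↦ (3, 1)
  λ_3+ρ ↦ (1, 0)
  λ_4+ρ ↦ (1, 0)
  λ_5+ρ ↦ (2, 3)
  λ_6+ρ ↦ (2, 3)
  λ_7+ρ ↦ (2, 3)
  λ_8+ρ ↦ (3, 1)
  λ_9+ρ ↦ (1, 2)
  λ_10+ρ ↦ (2, 3)
  λ_11+ρ ↦ (3, 2)
  λ_12+ρ ↦ (1, 0)
  λ_13+ρ ↦ (2, 3)

These 13 weights hit 5 W_5-dot-orbits; sizes (4, 2, 5, 1, 1):

[[1, 3, 4, 12], [2, 8], [5, 6, 7, 10, 13], [9], [11]]


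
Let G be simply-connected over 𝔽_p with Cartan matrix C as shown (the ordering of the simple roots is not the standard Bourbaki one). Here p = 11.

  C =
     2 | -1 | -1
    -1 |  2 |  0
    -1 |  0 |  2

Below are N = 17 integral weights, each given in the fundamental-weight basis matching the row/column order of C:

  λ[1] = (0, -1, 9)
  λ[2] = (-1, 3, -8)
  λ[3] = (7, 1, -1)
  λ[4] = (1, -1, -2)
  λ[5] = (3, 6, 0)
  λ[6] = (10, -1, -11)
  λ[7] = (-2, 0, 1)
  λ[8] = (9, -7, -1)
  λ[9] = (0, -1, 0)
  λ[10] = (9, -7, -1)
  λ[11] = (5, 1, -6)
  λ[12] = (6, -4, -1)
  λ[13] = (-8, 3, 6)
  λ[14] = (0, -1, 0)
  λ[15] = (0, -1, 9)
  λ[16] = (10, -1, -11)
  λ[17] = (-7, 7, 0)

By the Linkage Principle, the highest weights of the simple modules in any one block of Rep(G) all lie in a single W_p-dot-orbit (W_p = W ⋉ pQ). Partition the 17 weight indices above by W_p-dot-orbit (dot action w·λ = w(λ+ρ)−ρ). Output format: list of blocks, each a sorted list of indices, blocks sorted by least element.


Dynkin diagram of C (from the 4 off-diagonal −1 entries): A_3.

Folding the 17 weights λ_j+ρ into Ā_11 (reps in the given 3-coord order):

    λ_1+ρ ↦ (1, 0, 10)
    λ_2+ρ ↦ (4, 3, 0)
    λ_3+ρ ↦ (8, 2, 0)
    λ_4+ρ ↦ (1, 0, 1)
    λ_5+ρ ↦ (4, 6, 0)
    λ_6+ρ ↦ (1, 0, 10)
    λ_7+ρ ↦ (1, 0, 1)
    λ_8+ρ ↦ (4, 6, 0)
    λ_9+ρ ↦ (1, 0, 1)
    λ_10+ρ ↦ (4, 6, 0)
    λ_11+ρ ↦ (1, 2, 5)
    λ_12+ρ ↦ (4, 3, 0)
    λ_13+ρ ↦ (4, 3, 0)
    λ_14+ρ ↦ (1, 0, 1)
    λ_15+ρ ↦ (1, 0, 10)
    λ_16+ρ ↦ (1, 0, 10)
    λ_17+ρ ↦ (1, 2, 5)

These 17 weights hit 6 W_11-dot-orbits; sizes (4, 3, 1, 4, 3, 2):

[[1, 6, 15, 16], [2, 12, 13], [3], [4, 7, 9, 14], [5, 8, 10], [11, 17]]


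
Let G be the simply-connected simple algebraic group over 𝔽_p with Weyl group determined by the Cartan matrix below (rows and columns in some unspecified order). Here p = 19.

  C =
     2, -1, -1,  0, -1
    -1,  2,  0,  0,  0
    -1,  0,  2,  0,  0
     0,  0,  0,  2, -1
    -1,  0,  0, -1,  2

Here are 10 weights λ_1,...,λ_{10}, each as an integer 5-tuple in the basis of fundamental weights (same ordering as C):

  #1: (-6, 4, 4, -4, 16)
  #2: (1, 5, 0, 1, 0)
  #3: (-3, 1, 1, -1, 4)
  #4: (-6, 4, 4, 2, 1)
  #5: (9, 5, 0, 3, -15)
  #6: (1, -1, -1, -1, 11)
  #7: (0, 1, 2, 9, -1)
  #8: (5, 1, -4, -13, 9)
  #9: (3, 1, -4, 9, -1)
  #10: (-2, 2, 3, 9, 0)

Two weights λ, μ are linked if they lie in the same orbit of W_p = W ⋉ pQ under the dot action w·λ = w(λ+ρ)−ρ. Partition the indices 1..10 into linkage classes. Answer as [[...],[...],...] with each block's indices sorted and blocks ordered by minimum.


Root system D_5: the 5×5 matrix C matches after relabeling.

Each λ_j+ρ reduced to Ā_19; 5-tuples below use C's row order:

  [1] (2, 0, 0, 0, 3)
  [2] (2, 6, 1, 2, 1)
  [3] (2, 0, 0, 0, 3)
  [4] (2, 0, 0, 0, 3)
  [5] (1, 2, 3, 10, 0)
  [6] (2, 0, 0, 0, 3)
  [7] (1, 2, 3, 10, 0)
  [8] (1, 2, 3, 10, 0)
  [9] (1, 2, 3, 10, 0)
  [10] (1, 2, 3, 10, 0)

Grouping the 10 weights by Ā_19-representative: 3 linkage classes.

[[1, 3, 4, 6], [2], [5, 7, 8, 9, 10]]


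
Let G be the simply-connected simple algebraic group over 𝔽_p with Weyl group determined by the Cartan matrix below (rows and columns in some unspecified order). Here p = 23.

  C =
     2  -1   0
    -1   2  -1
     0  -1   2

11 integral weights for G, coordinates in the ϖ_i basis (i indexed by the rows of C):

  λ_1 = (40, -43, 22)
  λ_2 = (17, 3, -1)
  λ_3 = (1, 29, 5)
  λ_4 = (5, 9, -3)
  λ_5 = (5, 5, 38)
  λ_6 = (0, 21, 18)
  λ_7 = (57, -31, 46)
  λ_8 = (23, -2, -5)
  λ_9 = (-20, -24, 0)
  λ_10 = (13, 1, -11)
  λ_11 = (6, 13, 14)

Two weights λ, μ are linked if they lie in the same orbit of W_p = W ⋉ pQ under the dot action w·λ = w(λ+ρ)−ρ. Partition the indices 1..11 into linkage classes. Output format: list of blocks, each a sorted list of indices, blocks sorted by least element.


A_3 Cartan matrix, 3 simple roots permuted; ρ=(1,1,1).

W_23-reps of the 11 weights in Ā_23 (same 3-coord order as C):

    λ_1+ρ ↦ (18, 4, 0)
    λ_2+ρ ↦ (18, 4, 0)
    λ_3+ρ ↦ (6, 8, 2)
    λ_4+ρ ↦ (6, 8, 2)
    λ_5+ρ ↦ (6, 11, 5)
    λ_6+ρ ↦ (18, 4, 0)
    λ_7+ρ ↦ (6, 11, 5)
    λ_8+ρ ↦ (18, 4, 0)
    λ_9+ρ ↦ (18, 4, 0)
    λ_10+ρ ↦ (6, 8, 2)
    λ_11+ρ ↦ (6, 8, 2)

3 distinct reps among the 11 weights ⇒ 3 W_23-linkage classes:

[[1, 2, 6, 8, 9], [3, 4, 10, 11], [5, 7]]
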